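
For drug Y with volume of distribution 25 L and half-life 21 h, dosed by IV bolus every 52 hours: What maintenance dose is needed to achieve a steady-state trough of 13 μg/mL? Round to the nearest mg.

τ/t½ = 52/21 ≈ 2.4762, so f = (1/2)^(52/21) ≈ 0.179718.
Cmin,ss = (D/Vd)·f/(1−f), so D = Cmin,ss·Vd·(1−f)/f.
D = 13 × 25 × (1−f)/f ≈ 13 × 25 × 4.56427 ≈ 1483.39 mg.

1483 mg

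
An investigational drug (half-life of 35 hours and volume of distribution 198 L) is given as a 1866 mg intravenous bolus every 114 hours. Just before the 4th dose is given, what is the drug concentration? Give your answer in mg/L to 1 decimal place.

1.1 mg/L

f = (1/2)^(τ/t½) = (1/2)^(114/35) ≈ 0.1046.
C₀ = D/Vd = 1866/198 ≈ 9.424 mg/L.
Before the 4th dose, 3 doses have been given. Superposition: Cmin = C₀·(f + f² + … + f^3).
≈ 9.424 × (0.1046 + 0.0109 + 0.0011) ≈ 9.424 × 0.1166 ≈ 1.099 mg/L.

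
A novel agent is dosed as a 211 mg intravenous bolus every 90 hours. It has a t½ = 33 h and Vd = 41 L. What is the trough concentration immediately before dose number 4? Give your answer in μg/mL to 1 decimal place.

0.9 μg/mL

f = (1/2)^(τ/t½) = (1/2)^(90/33) ≈ 0.1510.
C₀ = D/Vd = 211/41 ≈ 5.146 μg/mL.
Before the 4th dose, 3 doses have been given. Superposition: Cmin = C₀·(f + f² + … + f^3).
≈ 5.146 × (0.1510 + 0.0228 + 0.0034) ≈ 5.146 × 0.1772 ≈ 0.912 μg/mL.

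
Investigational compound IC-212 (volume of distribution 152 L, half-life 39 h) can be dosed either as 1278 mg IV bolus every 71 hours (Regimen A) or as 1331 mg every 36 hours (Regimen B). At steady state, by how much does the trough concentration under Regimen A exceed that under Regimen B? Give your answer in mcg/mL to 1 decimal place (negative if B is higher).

Regimen A: f = (1/2)^(71/39) ≈ 0.2831; Cmin,ss = (1278/152)·f/(1−f) ≈ 3.320 mcg/mL.
Regimen B: f = (1/2)^(36/39) ≈ 0.5274; Cmin,ss = (1331/152)·f/(1−f) ≈ 9.772 mcg/mL.
Difference ≈ 3.320 − 9.772 ≈ -6.452 mcg/mL.

-6.5 mcg/mL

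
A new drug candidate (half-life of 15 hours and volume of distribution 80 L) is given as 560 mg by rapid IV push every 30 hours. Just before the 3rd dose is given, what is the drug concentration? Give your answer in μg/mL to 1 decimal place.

f = (1/2)^(τ/t½) = (1/2)^(30/15) ≈ 0.2500.
C₀ = D/Vd = 560/80 ≈ 7.000 μg/mL.
Before the 3rd dose, 2 doses have been given. Superposition: Cmin = C₀·(f + f²).
≈ 7.000 × (0.2500 + 0.0625) ≈ 7.000 × 0.3125 ≈ 2.188 μg/mL.

2.2 μg/mL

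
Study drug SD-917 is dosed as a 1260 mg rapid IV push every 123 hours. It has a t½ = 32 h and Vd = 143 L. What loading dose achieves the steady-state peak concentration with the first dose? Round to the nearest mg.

1354 mg

f = (1/2)^(123/32) ≈ 0.069649; accumulation ratio R = 1/(1−f) ≈ 1.07486.
Loading dose to hit Cmax,ss on first dose: D_load = D_maint·R ≈ 1260 × 1.07486 ≈ 1354.32 mg.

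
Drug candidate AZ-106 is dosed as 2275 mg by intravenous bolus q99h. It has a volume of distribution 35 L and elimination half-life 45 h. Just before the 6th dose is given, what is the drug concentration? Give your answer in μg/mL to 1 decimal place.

f = (1/2)^(τ/t½) = (1/2)^(99/45) ≈ 0.2176.
C₀ = D/Vd = 2275/35 ≈ 65.000 μg/mL.
Before the 6th dose, 5 doses have been given. Superposition: Cmin = C₀·(f + f² + … + f^5).
≈ 65.000 × (0.2176 + 0.0473 + 0.0103 + 0.0022 + 0.0005) ≈ 65.000 × 0.2779 ≈ 18.063 μg/mL.

18.1 μg/mL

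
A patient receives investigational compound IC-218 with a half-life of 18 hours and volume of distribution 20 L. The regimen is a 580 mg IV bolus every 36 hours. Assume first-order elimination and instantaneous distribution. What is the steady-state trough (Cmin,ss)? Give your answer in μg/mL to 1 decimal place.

9.7 μg/mL

τ = 36 h = 2 half-lives, so f = (1/2)^2 = 0.25.
At steady state, R = 1/(1 − 0.25) = 4/3.
Single-dose peak C₀ = D/Vd = 580/20 = 29 μg/mL.
Steady-state peak Cmax,ss = C₀·R = 29 × 4/3 ≈ 38.667 μg/mL.
Steady-state trough Cmin,ss = Cmax,ss·f ≈ 38.667 × 0.25 ≈ 9.667 μg/mL.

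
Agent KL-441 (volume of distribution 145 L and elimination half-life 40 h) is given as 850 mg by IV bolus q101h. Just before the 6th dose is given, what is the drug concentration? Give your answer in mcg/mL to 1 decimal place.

f = (1/2)^(τ/t½) = (1/2)^(101/40) ≈ 0.1737.
C₀ = D/Vd = 850/145 ≈ 5.862 mcg/mL.
Before the 6th dose, 5 doses have been given. Superposition: Cmin = C₀·(f + f² + … + f^5).
≈ 5.862 × (0.1737 + 0.0302 + 0.0052 + 0.0009 + 0.0002) ≈ 5.862 × 0.2102 ≈ 1.232 mcg/mL.

1.2 mcg/mL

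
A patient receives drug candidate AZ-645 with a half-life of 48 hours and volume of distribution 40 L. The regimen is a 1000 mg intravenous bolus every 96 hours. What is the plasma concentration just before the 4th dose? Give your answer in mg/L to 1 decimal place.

f = (1/2)^(τ/t½) = (1/2)^(96/48) ≈ 0.2500.
C₀ = D/Vd = 1000/40 ≈ 25.000 mg/L.
Before the 4th dose, 3 doses have been given. Superposition: Cmin = C₀·(f + f² + … + f^3).
≈ 25.000 × (0.2500 + 0.0625 + 0.0156) ≈ 25.000 × 0.3281 ≈ 8.203 mg/L.

8.2 mg/L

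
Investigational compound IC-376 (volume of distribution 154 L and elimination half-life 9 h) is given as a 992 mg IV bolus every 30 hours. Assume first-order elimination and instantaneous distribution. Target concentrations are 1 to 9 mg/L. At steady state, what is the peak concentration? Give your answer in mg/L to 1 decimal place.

7.2 mg/L

τ/t½ = 30/9 ≈ 3.3333, so fraction remaining f = (1/2)^(30/9) ≈ 0.0992.
Accumulation ratio R = 1/(1 − f) ≈ 1/0.9008 ≈ 1.1101.
Each bolus raises the concentration by D/Vd = 992/154 ≈ 6.442 mg/L.
Steady-state peak Cmax,ss = C₀·R ≈ 6.442 × 1.1101 ≈ 7.151 mg/L.
Peak 7.2 mg/L vs MTC 9 mg/L: below toxic threshold.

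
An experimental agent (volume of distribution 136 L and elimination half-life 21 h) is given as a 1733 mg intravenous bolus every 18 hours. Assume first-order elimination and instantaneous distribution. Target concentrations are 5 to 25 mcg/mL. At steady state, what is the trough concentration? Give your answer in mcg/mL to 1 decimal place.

15.7 mcg/mL

τ/t½ = 18/21 ≈ 0.85714, so fraction remaining f = (1/2)^(18/21) ≈ 0.5520.
Each bolus raises the concentration by D/Vd = 1733/136 ≈ 12.743 mcg/mL.
Steady-state trough Cmin,ss = C₀·f/(1−f) ≈ 12.743 × 0.5520/0.4480 ≈ 15.701 mcg/mL.
Trough 15.7 mcg/mL vs MEC 5 mcg/mL: adequate.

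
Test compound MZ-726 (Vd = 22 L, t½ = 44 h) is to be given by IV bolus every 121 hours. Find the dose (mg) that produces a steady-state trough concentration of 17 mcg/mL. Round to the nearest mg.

2142 mg

τ/t½ = 121/44 ≈ 2.75, so f = (1/2)^(121/44) ≈ 0.148651.
Cmin,ss = (D/Vd)·f/(1−f), so D = Cmin,ss·Vd·(1−f)/f.
D = 17 × 22 × (1−f)/f ≈ 17 × 22 × 5.72717 ≈ 2141.96 mg.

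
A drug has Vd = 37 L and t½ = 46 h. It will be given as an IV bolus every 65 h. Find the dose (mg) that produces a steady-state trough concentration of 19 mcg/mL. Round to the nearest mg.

τ/t½ = 65/46 ≈ 1.413, so f = (1/2)^(65/46) ≈ 0.375519.
Cmin,ss = (D/Vd)·f/(1−f), so D = Cmin,ss·Vd·(1−f)/f.
D = 19 × 37 × (1−f)/f ≈ 19 × 37 × 1.66298 ≈ 1169.07 mg.

1169 mg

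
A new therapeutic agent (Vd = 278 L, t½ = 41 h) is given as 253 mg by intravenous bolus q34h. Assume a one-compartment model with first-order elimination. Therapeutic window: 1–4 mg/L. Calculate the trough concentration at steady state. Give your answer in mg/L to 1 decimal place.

τ/t½ = 34/41 ≈ 0.82927, so fraction remaining f = (1/2)^(34/41) ≈ 0.5628.
Accumulation ratio R = 1/(1 − f) ≈ 1/0.4372 ≈ 2.2873.
Single-dose peak C₀ = D/Vd = 253/278 ≈ 0.910 mg/L.
Cmax,ss = C₀/(1 − f) ≈ 0.910/0.4372 ≈ 2.081 mg/L.
Steady-state trough Cmin,ss = Cmax,ss·f ≈ 2.081 × 0.5628 ≈ 1.171 mg/L.
Trough 1.2 mg/L vs MEC 1 mg/L: adequate.

1.2 mg/L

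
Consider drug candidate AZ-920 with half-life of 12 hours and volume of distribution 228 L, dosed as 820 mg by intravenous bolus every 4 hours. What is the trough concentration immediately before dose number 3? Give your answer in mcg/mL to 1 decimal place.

f = (1/2)^(τ/t½) = (1/2)^(4/12) ≈ 0.7937.
C₀ = D/Vd = 820/228 ≈ 3.596 mcg/mL.
Before the 3rd dose, 2 doses have been given. Superposition: Cmin = C₀·(f + f²).
≈ 3.596 × (0.7937 + 0.6300) ≈ 3.596 × 1.4237 ≈ 5.120 mcg/mL.

5.1 mcg/mL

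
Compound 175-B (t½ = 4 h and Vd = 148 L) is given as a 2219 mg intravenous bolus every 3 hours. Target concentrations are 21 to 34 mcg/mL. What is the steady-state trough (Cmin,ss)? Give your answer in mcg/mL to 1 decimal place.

22.0 mcg/mL

Over one 3-h interval, 3/4 ≈ 0.75 half-lives elapse, leaving f ≈ 0.5946 of each dose.
Single-dose peak C₀ = D/Vd = 2219/148 ≈ 14.993 mcg/mL.
Steady-state trough Cmin,ss = C₀·f/(1−f) ≈ 14.993 × 0.5946/0.4054 ≈ 21.990 mcg/mL.
Trough 22.0 mcg/mL vs MEC 21 mcg/mL: adequate.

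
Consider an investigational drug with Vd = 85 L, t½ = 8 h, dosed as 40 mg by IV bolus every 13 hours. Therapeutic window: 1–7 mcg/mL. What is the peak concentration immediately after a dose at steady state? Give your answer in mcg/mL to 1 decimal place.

τ/t½ = 13/8 ≈ 1.625, so fraction remaining f = (1/2)^(13/8) ≈ 0.3242.
At steady state, accumulation factor R = 1/(1 − e^(−kτ)) ≈ 1.4797.
Single-dose peak C₀ = D/Vd = 40/85 ≈ 0.471 mcg/mL.
Steady-state peak Cmax,ss = C₀·R ≈ 0.471 × 1.4797 ≈ 0.697 mcg/mL.
Peak 0.7 mcg/mL vs MTC 7 mcg/mL: below toxic threshold.

0.7 mcg/mL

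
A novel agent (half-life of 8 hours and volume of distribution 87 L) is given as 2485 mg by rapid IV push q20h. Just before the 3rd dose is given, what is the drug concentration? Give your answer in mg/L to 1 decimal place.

f = (1/2)^(τ/t½) = (1/2)^(20/8) ≈ 0.1768.
C₀ = D/Vd = 2485/87 ≈ 28.563 mg/L.
Before the 3rd dose, 2 doses have been given. Superposition: Cmin = C₀·(f + f²).
≈ 28.563 × (0.1768 + 0.0313) ≈ 28.563 × 0.2081 ≈ 5.944 mg/L.

5.9 mg/L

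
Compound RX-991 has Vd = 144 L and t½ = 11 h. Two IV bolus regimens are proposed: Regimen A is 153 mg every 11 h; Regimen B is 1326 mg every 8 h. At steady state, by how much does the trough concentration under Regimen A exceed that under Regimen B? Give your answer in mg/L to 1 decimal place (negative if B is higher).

Regimen A: f = (1/2)^(11/11) ≈ 0.5000; Cmin,ss = (153/144)·f/(1−f) ≈ 1.062 mg/L.
Regimen B: f = (1/2)^(8/11) ≈ 0.6040; Cmin,ss = (1326/144)·f/(1−f) ≈ 14.045 mg/L.
Difference ≈ 1.062 − 14.045 ≈ -12.983 mg/L.

-13.0 mg/L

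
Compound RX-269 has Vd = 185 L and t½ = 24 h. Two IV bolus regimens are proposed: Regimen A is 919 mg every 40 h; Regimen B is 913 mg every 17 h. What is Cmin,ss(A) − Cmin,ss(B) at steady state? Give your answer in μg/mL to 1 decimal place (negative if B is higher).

-5.5 μg/mL

Regimen A: f = (1/2)^(40/24) ≈ 0.3150; Cmin,ss = (919/185)·f/(1−f) ≈ 2.284 μg/mL.
Regimen B: f = (1/2)^(17/24) ≈ 0.6120; Cmin,ss = (913/185)·f/(1−f) ≈ 7.784 μg/mL.
Difference ≈ 2.284 − 7.784 ≈ -5.500 μg/mL.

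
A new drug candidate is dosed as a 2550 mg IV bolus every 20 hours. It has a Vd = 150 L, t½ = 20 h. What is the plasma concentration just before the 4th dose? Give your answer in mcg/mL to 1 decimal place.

f = (1/2)^(τ/t½) = (1/2)^(20/20) ≈ 0.5000.
C₀ = D/Vd = 2550/150 ≈ 17.000 mcg/mL.
Before the 4th dose, 3 doses have been given. Superposition: Cmin = C₀·(f + f² + … + f^3).
≈ 17.000 × (0.5000 + 0.2500 + 0.1250) ≈ 17.000 × 0.8750 ≈ 14.875 mcg/mL.

14.9 mcg/mL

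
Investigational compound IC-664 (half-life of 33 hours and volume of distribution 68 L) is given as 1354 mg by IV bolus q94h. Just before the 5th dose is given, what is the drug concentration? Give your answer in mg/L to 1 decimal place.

f = (1/2)^(τ/t½) = (1/2)^(94/33) ≈ 0.1388.
C₀ = D/Vd = 1354/68 ≈ 19.912 mg/L.
Before the 5th dose, 4 doses have been given. Superposition: Cmin = C₀·(f + f² + … + f^4).
≈ 19.912 × (0.1388 + 0.0193 + 0.0027 + 0.0004) ≈ 19.912 × 0.1612 ≈ 3.210 mg/L.

3.2 mg/L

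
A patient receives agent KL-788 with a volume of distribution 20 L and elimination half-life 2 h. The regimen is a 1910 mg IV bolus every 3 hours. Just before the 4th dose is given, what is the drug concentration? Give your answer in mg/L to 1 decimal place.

f = (1/2)^(τ/t½) = (1/2)^(3/2) ≈ 0.3536.
C₀ = D/Vd = 1910/20 ≈ 95.500 mg/L.
Before the 4th dose, 3 doses have been given. Superposition: Cmin = C₀·(f + f² + … + f^3).
≈ 95.500 × (0.3536 + 0.1250 + 0.0442) ≈ 95.500 × 0.5228 ≈ 49.927 mg/L.

49.9 mg/L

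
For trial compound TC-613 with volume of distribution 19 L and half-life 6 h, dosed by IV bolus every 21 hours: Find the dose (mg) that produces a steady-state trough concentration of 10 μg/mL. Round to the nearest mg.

τ/t½ = 21/6 ≈ 3.5, so f = (1/2)^(21/6) ≈ 0.088388.
Cmin,ss = (D/Vd)·f/(1−f), so D = Cmin,ss·Vd·(1−f)/f.
D = 10 × 19 × (1−f)/f ≈ 10 × 19 × 10.31375 ≈ 1959.61 mg.

1960 mg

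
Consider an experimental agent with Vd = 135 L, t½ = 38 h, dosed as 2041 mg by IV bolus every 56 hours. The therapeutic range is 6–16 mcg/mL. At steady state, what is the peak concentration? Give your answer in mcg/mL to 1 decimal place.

τ/t½ = 56/38 ≈ 1.4737, so fraction remaining f = (1/2)^(56/38) ≈ 0.3601.
At steady state, accumulation factor R = 1/(1 − e^(−kτ)) ≈ 1.5627.
Single-dose peak C₀ = D/Vd = 2041/135 ≈ 15.119 mcg/mL.
Steady-state peak Cmax,ss = C₀·R ≈ 15.119 × 1.5627 ≈ 23.626 mcg/mL.
Peak 23.6 mcg/mL vs MTC 16 mcg/mL: exceeds toxic threshold.

23.6 mcg/mL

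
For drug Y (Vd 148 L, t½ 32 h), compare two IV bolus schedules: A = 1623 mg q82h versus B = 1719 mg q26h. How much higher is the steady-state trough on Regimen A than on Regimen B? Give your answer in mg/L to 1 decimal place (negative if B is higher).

-13.1 mg/L

Regimen A: f = (1/2)^(82/32) ≈ 0.1693; Cmin,ss = (1623/148)·f/(1−f) ≈ 2.235 mg/L.
Regimen B: f = (1/2)^(26/32) ≈ 0.5694; Cmin,ss = (1719/148)·f/(1−f) ≈ 15.359 mg/L.
Difference ≈ 2.235 − 15.359 ≈ -13.124 mg/L.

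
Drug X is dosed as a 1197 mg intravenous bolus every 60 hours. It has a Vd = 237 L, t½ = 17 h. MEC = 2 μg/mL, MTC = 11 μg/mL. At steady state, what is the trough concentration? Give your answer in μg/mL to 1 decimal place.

Over one 60-h interval, 60/17 ≈ 3.5294 half-lives elapse, leaving f ≈ 0.0866 of each dose.
At steady state, accumulation factor R = 1/(1 − e^(−kτ)) ≈ 1.0948.
Single-dose peak C₀ = D/Vd = 1197/237 ≈ 5.051 μg/mL.
Steady-state peak Cmax,ss = C₀·R ≈ 5.051 × 1.0948 ≈ 5.530 μg/mL.
Steady-state trough Cmin,ss = Cmax,ss·f ≈ 5.530 × 0.0866 ≈ 0.479 μg/mL.
Trough 0.5 μg/mL vs MEC 2 μg/mL: subtherapeutic.

0.5 μg/mL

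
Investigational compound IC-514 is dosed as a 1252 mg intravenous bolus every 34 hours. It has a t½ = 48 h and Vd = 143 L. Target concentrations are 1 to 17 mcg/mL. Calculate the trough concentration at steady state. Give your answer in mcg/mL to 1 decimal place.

13.8 mcg/mL

k = ln2/t½ = ln2/48 ≈ 0.014441 h⁻¹; fraction remaining f = e^(−kτ) = e^(−0.014441×34) ≈ 0.6120.
At steady state, accumulation factor R = 1/(1 − e^(−kτ)) ≈ 2.5773.
Single-dose peak C₀ = D/Vd = 1252/143 ≈ 8.755 mcg/mL.
Steady-state peak Cmax,ss = C₀·R ≈ 8.755 × 2.5773 ≈ 22.564 mcg/mL.
Steady-state trough Cmin,ss = Cmax,ss·f ≈ 22.564 × 0.6120 ≈ 13.809 mcg/mL.
Trough 13.8 mcg/mL vs MEC 1 mcg/mL: adequate.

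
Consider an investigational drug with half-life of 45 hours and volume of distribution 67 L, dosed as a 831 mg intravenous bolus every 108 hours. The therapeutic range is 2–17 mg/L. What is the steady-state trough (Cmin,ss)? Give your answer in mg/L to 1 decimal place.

2.9 mg/L

k = ln2/t½ = ln2/45 ≈ 0.015403 h⁻¹; fraction remaining f = e^(−kτ) = e^(−0.015403×108) ≈ 0.1895.
At steady state, accumulation factor R = 1/(1 − e^(−kτ)) ≈ 1.2338.
Single-dose peak C₀ = D/Vd = 831/67 ≈ 12.403 mg/L.
Steady-state peak Cmax,ss = C₀·R ≈ 12.403 × 1.2338 ≈ 15.303 mg/L.
One interval later, Cmin,ss = Cmax,ss·e^(−kτ) ≈ 15.303 × 0.1895 ≈ 2.900 mg/L.
Trough 2.9 mg/L vs MEC 2 mg/L: adequate.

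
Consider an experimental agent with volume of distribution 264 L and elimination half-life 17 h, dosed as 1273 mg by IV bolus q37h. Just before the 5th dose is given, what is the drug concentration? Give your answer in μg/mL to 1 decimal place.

1.4 μg/mL

f = (1/2)^(τ/t½) = (1/2)^(37/17) ≈ 0.2212.
C₀ = D/Vd = 1273/264 ≈ 4.822 μg/mL.
Before the 5th dose, 4 doses have been given. Superposition: Cmin = C₀·(f + f² + … + f^4).
≈ 4.822 × (0.2212 + 0.0489 + 0.0108 + 0.0024) ≈ 4.822 × 0.2833 ≈ 1.366 μg/mL.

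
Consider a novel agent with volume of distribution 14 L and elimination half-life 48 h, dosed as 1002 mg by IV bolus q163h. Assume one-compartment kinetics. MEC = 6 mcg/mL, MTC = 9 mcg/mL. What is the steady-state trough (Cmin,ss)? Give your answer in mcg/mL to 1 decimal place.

τ/t½ = 163/48 ≈ 3.3958, so fraction remaining f = (1/2)^(163/48) ≈ 0.0950.
Single-dose peak C₀ = D/Vd = 1002/14 ≈ 71.571 mcg/mL.
Steady-state trough Cmin,ss = C₀·f/(1−f) ≈ 71.571 × 0.0950/0.9050 ≈ 7.513 mcg/mL.
Trough 7.5 mcg/mL vs MEC 6 mcg/mL: adequate.

7.5 mcg/mL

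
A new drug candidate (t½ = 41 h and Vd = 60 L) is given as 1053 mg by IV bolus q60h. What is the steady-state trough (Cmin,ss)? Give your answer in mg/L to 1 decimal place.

10.0 mg/L

k = ln2/t½ = ln2/41 ≈ 0.016906 h⁻¹; fraction remaining f = e^(−kτ) = e^(−0.016906×60) ≈ 0.3626.
At steady state, accumulation factor R = 1/(1 − e^(−kτ)) ≈ 1.5689.
Single-dose peak C₀ = D/Vd = 1053/60 ≈ 17.550 mg/L.
Cmax,ss = C₀/(1 − f) ≈ 17.550/0.6374 ≈ 27.534 mg/L.
One interval later, Cmin,ss = Cmax,ss·e^(−kτ) ≈ 27.534 × 0.3626 ≈ 9.984 mg/L.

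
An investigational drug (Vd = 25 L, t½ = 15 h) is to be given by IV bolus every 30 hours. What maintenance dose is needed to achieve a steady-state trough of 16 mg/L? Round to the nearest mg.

τ/t½ = 30/15 ≈ 2, so f = (1/2)^(30/15) ≈ 0.250000.
Cmin,ss = (D/Vd)·f/(1−f), so D = Cmin,ss·Vd·(1−f)/f.
D = 16 × 25 × (1−f)/f ≈ 16 × 25 × 3.00000 ≈ 1200.00 mg.

1200 mg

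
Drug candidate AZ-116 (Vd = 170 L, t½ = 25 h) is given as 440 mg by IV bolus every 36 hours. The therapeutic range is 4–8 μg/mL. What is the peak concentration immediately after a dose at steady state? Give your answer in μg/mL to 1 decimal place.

τ/t½ = 36/25 ≈ 1.44, so fraction remaining f = (1/2)^(36/25) ≈ 0.3686.
At steady state, accumulation factor R = 1/(1 − e^(−kτ)) ≈ 1.5838.
Each bolus raises the concentration by D/Vd = 440/170 ≈ 2.588 μg/mL.
Cmax,ss = C₀/(1 − f) ≈ 2.588/0.6314 ≈ 4.099 μg/mL.
Peak 4.1 μg/mL vs MTC 8 μg/mL: below toxic threshold.

4.1 μg/mL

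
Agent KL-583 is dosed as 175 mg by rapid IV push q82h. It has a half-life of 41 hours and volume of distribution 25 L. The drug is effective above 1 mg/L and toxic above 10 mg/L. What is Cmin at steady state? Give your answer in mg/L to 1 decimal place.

The dosing interval is 2 half-lives, so f = 2^(−2) = 0.25.
At steady state, R = 1/(1 − 0.25) = 4/3.
Single-dose peak C₀ = D/Vd = 175/25 = 7 mg/L.
Steady-state peak Cmax,ss = C₀·R = 7 × 4/3 ≈ 9.333 mg/L.
Steady-state trough Cmin,ss = Cmax,ss·f ≈ 9.333 × 0.25 ≈ 2.333 mg/L.
Trough 2.3 mg/L vs MEC 1 mg/L: adequate.

2.3 mg/L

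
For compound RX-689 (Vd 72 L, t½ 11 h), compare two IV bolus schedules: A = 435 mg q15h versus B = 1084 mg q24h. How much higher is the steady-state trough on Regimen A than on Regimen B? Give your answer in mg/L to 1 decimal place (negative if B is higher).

Regimen A: f = (1/2)^(15/11) ≈ 0.3886; Cmin,ss = (435/72)·f/(1−f) ≈ 3.840 mg/L.
Regimen B: f = (1/2)^(24/11) ≈ 0.2204; Cmin,ss = (1084/72)·f/(1−f) ≈ 4.256 mg/L.
Difference ≈ 3.840 − 4.256 ≈ -0.416 mg/L.

-0.4 mg/L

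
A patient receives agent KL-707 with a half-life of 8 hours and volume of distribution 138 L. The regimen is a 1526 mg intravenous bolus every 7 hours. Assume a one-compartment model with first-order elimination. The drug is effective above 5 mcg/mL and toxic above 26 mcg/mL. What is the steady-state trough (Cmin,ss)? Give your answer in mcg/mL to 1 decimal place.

k = ln2/t½ = ln2/8 ≈ 0.086643 h⁻¹; fraction remaining f = e^(−kτ) = e^(−0.086643×7) ≈ 0.5453.
Accumulation ratio R = 1/(1 − f) ≈ 1/0.4547 ≈ 2.1993.
Each bolus raises the concentration by D/Vd = 1526/138 ≈ 11.058 mcg/mL.
Steady-state peak Cmax,ss = C₀·R ≈ 11.058 × 2.1993 ≈ 24.320 mcg/mL.
One interval later, Cmin,ss = Cmax,ss·e^(−kτ) ≈ 24.320 × 0.5453 ≈ 13.262 mcg/mL.
Trough 13.3 mcg/mL vs MEC 5 mcg/mL: adequate.

13.3 mcg/mL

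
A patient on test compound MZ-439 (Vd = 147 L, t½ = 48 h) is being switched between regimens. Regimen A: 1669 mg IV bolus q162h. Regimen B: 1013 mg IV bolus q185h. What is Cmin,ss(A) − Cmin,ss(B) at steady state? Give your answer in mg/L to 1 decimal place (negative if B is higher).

Regimen A: f = (1/2)^(162/48) ≈ 0.0964; Cmin,ss = (1669/147)·f/(1−f) ≈ 1.211 mg/L.
Regimen B: f = (1/2)^(185/48) ≈ 0.0691; Cmin,ss = (1013/147)·f/(1−f) ≈ 0.512 mg/L.
Difference ≈ 1.211 − 0.512 ≈ 0.699 mg/L.

0.7 mg/L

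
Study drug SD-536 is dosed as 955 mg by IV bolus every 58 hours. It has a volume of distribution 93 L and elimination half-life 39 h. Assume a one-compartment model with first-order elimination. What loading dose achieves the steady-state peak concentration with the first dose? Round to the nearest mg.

f = (1/2)^(58/39) ≈ 0.356709; accumulation ratio R = 1/(1−f) ≈ 1.55451.
Loading dose to hit Cmax,ss on first dose: D_load = D_maint·R ≈ 955 × 1.55451 ≈ 1484.56 mg.

1485 mg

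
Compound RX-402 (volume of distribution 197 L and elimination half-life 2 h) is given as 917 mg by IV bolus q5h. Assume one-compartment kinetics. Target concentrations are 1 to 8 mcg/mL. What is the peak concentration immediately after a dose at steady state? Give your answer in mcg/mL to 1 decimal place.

5.7 mcg/mL

k = ln2/t½ = ln2/2 ≈ 0.346574 h⁻¹; fraction remaining f = e^(−kτ) = e^(−0.346574×5) ≈ 0.1768.
Accumulation ratio R = 1/(1 − f) ≈ 1/0.8232 ≈ 1.2148.
Each bolus raises the concentration by D/Vd = 917/197 ≈ 4.655 mcg/mL.
Steady-state peak Cmax,ss = C₀·R ≈ 4.655 × 1.2148 ≈ 5.655 mcg/mL.
Peak 5.7 mcg/mL vs MTC 8 mcg/mL: below toxic threshold.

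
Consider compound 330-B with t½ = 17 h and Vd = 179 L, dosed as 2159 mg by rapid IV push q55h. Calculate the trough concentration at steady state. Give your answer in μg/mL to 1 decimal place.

1.4 μg/mL

Over one 55-h interval, 55/17 ≈ 3.2353 half-lives elapse, leaving f ≈ 0.1062 of each dose.
Each bolus raises the concentration by D/Vd = 2159/179 ≈ 12.061 μg/mL.
Steady-state trough Cmin,ss = C₀·f/(1−f) ≈ 12.061 × 0.1062/0.8938 ≈ 1.433 μg/mL.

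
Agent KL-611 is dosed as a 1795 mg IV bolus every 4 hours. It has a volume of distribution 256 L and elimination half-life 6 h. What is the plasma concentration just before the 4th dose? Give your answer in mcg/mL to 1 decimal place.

9.0 mcg/mL

f = (1/2)^(τ/t½) = (1/2)^(4/6) ≈ 0.6300.
C₀ = D/Vd = 1795/256 ≈ 7.012 mcg/mL.
Before the 4th dose, 3 doses have been given. Superposition: Cmin = C₀·(f + f² + … + f^3).
≈ 7.012 × (0.6300 + 0.3969 + 0.2500) ≈ 7.012 × 1.2769 ≈ 8.954 mcg/mL.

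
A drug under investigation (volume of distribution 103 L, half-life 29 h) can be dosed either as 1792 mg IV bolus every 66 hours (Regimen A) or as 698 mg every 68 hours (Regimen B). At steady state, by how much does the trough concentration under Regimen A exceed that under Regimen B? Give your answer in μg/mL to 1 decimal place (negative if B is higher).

Regimen A: f = (1/2)^(66/29) ≈ 0.2065; Cmin,ss = (1792/103)·f/(1−f) ≈ 4.528 μg/mL.
Regimen B: f = (1/2)^(68/29) ≈ 0.1969; Cmin,ss = (698/103)·f/(1−f) ≈ 1.661 μg/mL.
Difference ≈ 4.528 − 1.661 ≈ 2.867 μg/mL.

2.9 μg/mL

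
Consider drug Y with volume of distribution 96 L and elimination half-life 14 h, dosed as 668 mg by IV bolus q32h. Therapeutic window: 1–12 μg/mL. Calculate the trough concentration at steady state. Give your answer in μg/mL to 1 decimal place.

1.8 μg/mL

τ/t½ = 32/14 ≈ 2.2857, so fraction remaining f = (1/2)^(32/14) ≈ 0.2051.
Each bolus raises the concentration by D/Vd = 668/96 ≈ 6.958 μg/mL.
Steady-state trough Cmin,ss = C₀·f/(1−f) ≈ 6.958 × 0.2051/0.7949 ≈ 1.795 μg/mL.
Trough 1.8 μg/mL vs MEC 1 μg/mL: adequate.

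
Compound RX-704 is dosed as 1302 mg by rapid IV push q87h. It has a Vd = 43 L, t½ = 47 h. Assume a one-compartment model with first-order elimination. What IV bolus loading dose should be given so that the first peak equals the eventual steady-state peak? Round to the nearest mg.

f = (1/2)^(87/47) ≈ 0.277188; accumulation ratio R = 1/(1−f) ≈ 1.38349.
Loading dose to hit Cmax,ss on first dose: D_load = D_maint·R ≈ 1302 × 1.38349 ≈ 1801.30 mg.

1801 mg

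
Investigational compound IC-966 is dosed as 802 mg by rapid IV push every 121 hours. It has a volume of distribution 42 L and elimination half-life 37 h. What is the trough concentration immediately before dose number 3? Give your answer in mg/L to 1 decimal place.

2.2 mg/L

f = (1/2)^(τ/t½) = (1/2)^(121/37) ≈ 0.1036.
C₀ = D/Vd = 802/42 ≈ 19.095 mg/L.
Before the 3rd dose, 2 doses have been given. Superposition: Cmin = C₀·(f + f²).
≈ 19.095 × (0.1036 + 0.0107) ≈ 19.095 × 0.1143 ≈ 2.183 mg/L.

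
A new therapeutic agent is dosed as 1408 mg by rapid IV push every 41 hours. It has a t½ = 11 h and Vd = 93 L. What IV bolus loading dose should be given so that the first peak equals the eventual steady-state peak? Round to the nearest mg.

1523 mg

f = (1/2)^(41/11) ≈ 0.075506; accumulation ratio R = 1/(1−f) ≈ 1.08167.
Loading dose to hit Cmax,ss on first dose: D_load = D_maint·R ≈ 1408 × 1.08167 ≈ 1522.99 mg.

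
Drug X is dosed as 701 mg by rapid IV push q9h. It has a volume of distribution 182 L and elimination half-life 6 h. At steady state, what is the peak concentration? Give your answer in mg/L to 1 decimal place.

k = ln2/t½ = ln2/6 ≈ 0.115525 h⁻¹; fraction remaining f = e^(−kτ) = e^(−0.115525×9) ≈ 0.3536.
At steady state, accumulation factor R = 1/(1 − e^(−kτ)) ≈ 1.5470.
Single-dose peak C₀ = D/Vd = 701/182 ≈ 3.852 mg/L.
Steady-state peak Cmax,ss = C₀·R ≈ 3.852 × 1.5470 ≈ 5.959 mg/L.

6.0 mg/L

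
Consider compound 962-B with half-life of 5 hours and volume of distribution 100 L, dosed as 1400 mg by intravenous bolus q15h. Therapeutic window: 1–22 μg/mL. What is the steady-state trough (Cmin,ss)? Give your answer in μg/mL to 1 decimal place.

2.0 μg/mL

τ = 15 h = 3 half-lives, so f = (1/2)^3 = 0.125.
Accumulation ratio R = 1/(1 − f) = 1/0.875 = 8/7.
Single-dose peak C₀ = D/Vd = 1400/100 = 14 μg/mL.
Steady-state peak Cmax,ss = C₀·R = 14 × 8/7 ≈ 16.000 μg/mL.
Steady-state trough Cmin,ss = Cmax,ss·f ≈ 16.000 × 0.125 ≈ 2.000 μg/mL.
Trough 2.0 μg/mL vs MEC 1 μg/mL: adequate.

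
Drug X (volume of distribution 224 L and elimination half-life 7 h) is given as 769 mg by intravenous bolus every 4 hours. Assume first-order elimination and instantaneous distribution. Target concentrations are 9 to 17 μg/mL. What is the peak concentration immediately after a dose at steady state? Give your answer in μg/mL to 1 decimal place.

k = ln2/t½ = ln2/7 ≈ 0.099021 h⁻¹; fraction remaining f = e^(−kτ) = e^(−0.099021×4) ≈ 0.6730.
Accumulation ratio R = 1/(1 − f) ≈ 1/0.3270 ≈ 3.0581.
Single-dose peak C₀ = D/Vd = 769/224 ≈ 3.433 μg/mL.
Steady-state peak Cmax,ss = C₀·R ≈ 3.433 × 3.0581 ≈ 10.498 μg/mL.
Peak 10.5 μg/mL vs MTC 17 μg/mL: below toxic threshold.

10.5 μg/mL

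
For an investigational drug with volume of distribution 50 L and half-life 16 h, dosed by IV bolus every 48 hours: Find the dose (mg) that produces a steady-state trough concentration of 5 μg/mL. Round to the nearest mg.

1750 mg

τ/t½ = 48/16 ≈ 3, so f = (1/2)^(48/16) ≈ 0.125000.
Cmin,ss = (D/Vd)·f/(1−f), so D = Cmin,ss·Vd·(1−f)/f.
D = 5 × 50 × (1−f)/f ≈ 5 × 50 × 7.00000 ≈ 1750.00 mg.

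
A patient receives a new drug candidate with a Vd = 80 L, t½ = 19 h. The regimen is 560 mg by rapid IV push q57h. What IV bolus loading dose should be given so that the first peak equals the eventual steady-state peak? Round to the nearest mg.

640 mg

f = (1/2)^(57/19) ≈ 0.125000; accumulation ratio R = 1/(1−f) ≈ 1.14286.
Loading dose to hit Cmax,ss on first dose: D_load = D_maint·R ≈ 560 × 1.14286 ≈ 640.00 mg.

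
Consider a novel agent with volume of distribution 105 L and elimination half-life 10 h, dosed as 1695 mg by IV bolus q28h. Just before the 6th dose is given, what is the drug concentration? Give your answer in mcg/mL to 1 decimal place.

2.7 mcg/mL

f = (1/2)^(τ/t½) = (1/2)^(28/10) ≈ 0.1436.
C₀ = D/Vd = 1695/105 ≈ 16.143 mcg/mL.
Before the 6th dose, 5 doses have been given. Superposition: Cmin = C₀·(f + f² + … + f^5).
≈ 16.143 × (0.1436 + 0.0206 + 0.0030 + 0.0004 + 0.0001) ≈ 16.143 × 0.1677 ≈ 2.707 mcg/mL.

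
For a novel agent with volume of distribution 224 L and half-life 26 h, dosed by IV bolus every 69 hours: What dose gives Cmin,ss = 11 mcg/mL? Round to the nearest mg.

τ/t½ = 69/26 ≈ 2.6538, so f = (1/2)^(69/26) ≈ 0.158896.
Cmin,ss = (D/Vd)·f/(1−f), so D = Cmin,ss·Vd·(1−f)/f.
D = 11 × 224 × (1−f)/f ≈ 11 × 224 × 5.29342 ≈ 13042.99 mg.

13043 mg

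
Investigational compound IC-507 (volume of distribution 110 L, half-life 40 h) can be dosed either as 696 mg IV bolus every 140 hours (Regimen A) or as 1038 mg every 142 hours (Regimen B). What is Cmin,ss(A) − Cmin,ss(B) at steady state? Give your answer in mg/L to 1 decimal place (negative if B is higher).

Regimen A: f = (1/2)^(140/40) ≈ 0.0884; Cmin,ss = (696/110)·f/(1−f) ≈ 0.614 mg/L.
Regimen B: f = (1/2)^(142/40) ≈ 0.0854; Cmin,ss = (1038/110)·f/(1−f) ≈ 0.881 mg/L.
Difference ≈ 0.614 − 0.881 ≈ -0.267 mg/L.

-0.3 mg/L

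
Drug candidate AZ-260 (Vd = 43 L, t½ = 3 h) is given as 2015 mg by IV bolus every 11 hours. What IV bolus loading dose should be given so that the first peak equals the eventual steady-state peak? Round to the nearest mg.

2187 mg

f = (1/2)^(11/3) ≈ 0.078745; accumulation ratio R = 1/(1−f) ≈ 1.08548.
Loading dose to hit Cmax,ss on first dose: D_load = D_maint·R ≈ 2015 × 1.08548 ≈ 2187.24 mg.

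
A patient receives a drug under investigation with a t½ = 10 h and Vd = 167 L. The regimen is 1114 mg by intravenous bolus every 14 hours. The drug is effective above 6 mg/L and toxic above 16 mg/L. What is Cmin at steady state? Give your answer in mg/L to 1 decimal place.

τ/t½ = 14/10 ≈ 1.4, so fraction remaining f = (1/2)^(14/10) ≈ 0.3789.
At steady state, accumulation factor R = 1/(1 − e^(−kτ)) ≈ 1.6100.
Each bolus raises the concentration by D/Vd = 1114/167 ≈ 6.671 mg/L.
Steady-state peak Cmax,ss = C₀·R ≈ 6.671 × 1.6100 ≈ 10.740 mg/L.
Steady-state trough Cmin,ss = Cmax,ss·f ≈ 10.740 × 0.3789 ≈ 4.069 mg/L.
Trough 4.1 mg/L vs MEC 6 mg/L: subtherapeutic.

4.1 mg/L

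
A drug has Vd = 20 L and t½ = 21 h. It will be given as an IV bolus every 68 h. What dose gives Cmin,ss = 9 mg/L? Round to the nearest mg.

1518 mg

τ/t½ = 68/21 ≈ 3.2381, so f = (1/2)^(68/21) ≈ 0.105983.
Cmin,ss = (D/Vd)·f/(1−f), so D = Cmin,ss·Vd·(1−f)/f.
D = 9 × 20 × (1−f)/f ≈ 9 × 20 × 8.43548 ≈ 1518.39 mg.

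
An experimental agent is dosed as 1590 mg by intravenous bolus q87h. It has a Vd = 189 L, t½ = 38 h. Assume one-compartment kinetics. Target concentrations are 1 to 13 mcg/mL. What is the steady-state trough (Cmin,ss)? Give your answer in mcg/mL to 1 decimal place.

Over one 87-h interval, 87/38 ≈ 2.2895 half-lives elapse, leaving f ≈ 0.2046 of each dose.
At steady state, accumulation factor R = 1/(1 − e^(−kτ)) ≈ 1.2572.
Each bolus raises the concentration by D/Vd = 1590/189 ≈ 8.413 mcg/mL.
Cmax,ss = C₀/(1 − f) ≈ 8.413/0.7954 ≈ 10.577 mcg/mL.
Steady-state trough Cmin,ss = Cmax,ss·f ≈ 10.577 × 0.2046 ≈ 2.164 mcg/mL.
Trough 2.2 mcg/mL vs MEC 1 mcg/mL: adequate.

2.2 mcg/mL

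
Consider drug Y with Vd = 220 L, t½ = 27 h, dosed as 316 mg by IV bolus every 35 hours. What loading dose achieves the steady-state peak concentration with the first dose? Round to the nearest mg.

f = (1/2)^(35/27) ≈ 0.407170; accumulation ratio R = 1/(1−f) ≈ 1.68682.
Loading dose to hit Cmax,ss on first dose: D_load = D_maint·R ≈ 316 × 1.68682 ≈ 533.04 mg.

533 mg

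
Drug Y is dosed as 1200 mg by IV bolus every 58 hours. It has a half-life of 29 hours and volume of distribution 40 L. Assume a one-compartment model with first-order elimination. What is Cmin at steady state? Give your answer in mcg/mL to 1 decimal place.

τ = 58 h = 2 half-lives, so f = (1/2)^2 = 0.25.
At steady state, R = 1/(1 − 0.25) = 4/3.
Single-dose peak C₀ = D/Vd = 1200/40 = 30 mcg/mL.
Steady-state peak Cmax,ss = C₀·R = 30 × 4/3 ≈ 40.000 mcg/mL.
Steady-state trough Cmin,ss = Cmax,ss·f ≈ 40.000 × 0.25 ≈ 10.000 mcg/mL.

10.0 mcg/mL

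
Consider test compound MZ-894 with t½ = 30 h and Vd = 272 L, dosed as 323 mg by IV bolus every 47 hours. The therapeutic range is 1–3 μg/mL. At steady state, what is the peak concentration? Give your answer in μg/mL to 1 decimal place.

1.8 μg/mL

k = ln2/t½ = ln2/30 ≈ 0.023105 h⁻¹; fraction remaining f = e^(−kτ) = e^(−0.023105×47) ≈ 0.3376.
At steady state, accumulation factor R = 1/(1 − e^(−kτ)) ≈ 1.5097.
Single-dose peak C₀ = D/Vd = 323/272 ≈ 1.188 μg/mL.
Steady-state peak Cmax,ss = C₀·R ≈ 1.188 × 1.5097 ≈ 1.794 μg/mL.
Peak 1.8 μg/mL vs MTC 3 μg/mL: below toxic threshold.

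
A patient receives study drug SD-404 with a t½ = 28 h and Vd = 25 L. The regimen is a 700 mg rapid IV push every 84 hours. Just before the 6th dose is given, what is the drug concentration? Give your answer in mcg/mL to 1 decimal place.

4.0 mcg/mL

f = (1/2)^(τ/t½) = (1/2)^(84/28) ≈ 0.1250.
C₀ = D/Vd = 700/25 ≈ 28.000 mcg/mL.
Before the 6th dose, 5 doses have been given. Superposition: Cmin = C₀·(f + f² + … + f^5).
≈ 28.000 × (0.1250 + 0.0156 + 0.0020 + 0.0002 + 0.0000) ≈ 28.000 × 0.1428 ≈ 3.998 mcg/mL.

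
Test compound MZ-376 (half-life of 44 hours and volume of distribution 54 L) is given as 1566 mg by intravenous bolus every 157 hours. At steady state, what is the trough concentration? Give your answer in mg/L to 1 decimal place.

2.7 mg/L

k = ln2/t½ = ln2/44 ≈ 0.015753 h⁻¹; fraction remaining f = e^(−kτ) = e^(−0.015753×157) ≈ 0.0843.
Single-dose peak C₀ = D/Vd = 1566/54 ≈ 29.000 mg/L.
Steady-state trough Cmin,ss = C₀·f/(1−f) ≈ 29.000 × 0.0843/0.9157 ≈ 2.670 mg/L.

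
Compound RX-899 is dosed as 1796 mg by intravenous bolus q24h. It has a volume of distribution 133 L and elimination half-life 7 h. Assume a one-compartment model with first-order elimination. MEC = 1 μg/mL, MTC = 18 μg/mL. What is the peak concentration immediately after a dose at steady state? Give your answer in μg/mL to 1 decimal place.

k = ln2/t½ = ln2/7 ≈ 0.099021 h⁻¹; fraction remaining f = e^(−kτ) = e^(−0.099021×24) ≈ 0.0929.
At steady state, accumulation factor R = 1/(1 − e^(−kτ)) ≈ 1.1024.
Single-dose peak C₀ = D/Vd = 1796/133 ≈ 13.504 μg/mL.
Steady-state peak Cmax,ss = C₀·R ≈ 13.504 × 1.1024 ≈ 14.887 μg/mL.
Peak 14.9 μg/mL vs MTC 18 μg/mL: below toxic threshold.

14.9 μg/mL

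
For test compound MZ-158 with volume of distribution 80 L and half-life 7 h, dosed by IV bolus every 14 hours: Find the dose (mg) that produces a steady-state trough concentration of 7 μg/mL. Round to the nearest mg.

τ/t½ = 14/7 ≈ 2, so f = (1/2)^(14/7) ≈ 0.250000.
Cmin,ss = (D/Vd)·f/(1−f), so D = Cmin,ss·Vd·(1−f)/f.
D = 7 × 80 × (1−f)/f ≈ 7 × 80 × 3.00000 ≈ 1680.00 mg.

1680 mg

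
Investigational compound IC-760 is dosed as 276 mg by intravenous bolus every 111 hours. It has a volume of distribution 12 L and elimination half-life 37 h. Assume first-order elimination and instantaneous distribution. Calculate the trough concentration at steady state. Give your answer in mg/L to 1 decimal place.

The dosing interval is 3 half-lives, so f = 2^(−3) = 0.125.
Accumulation ratio R = 1/(1 − f) = 1/0.875 = 8/7.
Single-dose peak C₀ = D/Vd = 276/12 = 23 mg/L.
Steady-state peak Cmax,ss = C₀·R = 23 × 8/7 ≈ 26.286 mg/L.
Steady-state trough Cmin,ss = Cmax,ss·f ≈ 26.286 × 0.125 ≈ 3.286 mg/L.

3.3 mg/L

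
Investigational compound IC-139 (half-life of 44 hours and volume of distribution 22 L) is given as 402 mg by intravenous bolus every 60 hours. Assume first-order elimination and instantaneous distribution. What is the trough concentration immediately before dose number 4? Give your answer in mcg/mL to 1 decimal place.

f = (1/2)^(τ/t½) = (1/2)^(60/44) ≈ 0.3886.
C₀ = D/Vd = 402/22 ≈ 18.273 mcg/mL.
Before the 4th dose, 3 doses have been given. Superposition: Cmin = C₀·(f + f² + … + f^3).
≈ 18.273 × (0.3886 + 0.1510 + 0.0587) ≈ 18.273 × 0.5983 ≈ 10.933 mcg/mL.

10.9 mcg/mL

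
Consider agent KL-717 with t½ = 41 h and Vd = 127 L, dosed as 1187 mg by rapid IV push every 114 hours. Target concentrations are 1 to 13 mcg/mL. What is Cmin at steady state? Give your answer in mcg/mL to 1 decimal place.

1.6 mcg/mL

k = ln2/t½ = ln2/41 ≈ 0.016906 h⁻¹; fraction remaining f = e^(−kτ) = e^(−0.016906×114) ≈ 0.1455.
Each bolus raises the concentration by D/Vd = 1187/127 ≈ 9.346 mcg/mL.
Steady-state trough Cmin,ss = C₀·f/(1−f) ≈ 9.346 × 0.1455/0.8545 ≈ 1.591 mcg/mL.
Trough 1.6 mcg/mL vs MEC 1 mcg/mL: adequate.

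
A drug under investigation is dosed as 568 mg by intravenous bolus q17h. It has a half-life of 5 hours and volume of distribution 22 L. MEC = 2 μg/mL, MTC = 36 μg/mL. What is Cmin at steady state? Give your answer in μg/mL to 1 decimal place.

2.7 μg/mL

Over one 17-h interval, 17/5 ≈ 3.4 half-lives elapse, leaving f ≈ 0.0947 of each dose.
At steady state, accumulation factor R = 1/(1 − e^(−kτ)) ≈ 1.1046.
Single-dose peak C₀ = D/Vd = 568/22 ≈ 25.818 μg/mL.
Steady-state peak Cmax,ss = C₀·R ≈ 25.818 × 1.1046 ≈ 28.519 μg/mL.
Steady-state trough Cmin,ss = Cmax,ss·f ≈ 28.519 × 0.0947 ≈ 2.701 μg/mL.
Trough 2.7 μg/mL vs MEC 2 μg/mL: adequate.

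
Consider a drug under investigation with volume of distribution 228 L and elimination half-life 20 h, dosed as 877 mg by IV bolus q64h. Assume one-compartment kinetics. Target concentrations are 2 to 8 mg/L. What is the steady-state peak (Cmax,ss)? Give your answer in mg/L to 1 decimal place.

Over one 64-h interval, 64/20 ≈ 3.2 half-lives elapse, leaving f ≈ 0.1088 of each dose.
At steady state, accumulation factor R = 1/(1 − e^(−kτ)) ≈ 1.1221.
Single-dose peak C₀ = D/Vd = 877/228 ≈ 3.846 mg/L.
Steady-state peak Cmax,ss = C₀·R ≈ 3.846 × 1.1221 ≈ 4.316 mg/L.
Peak 4.3 mg/L vs MTC 8 mg/L: below toxic threshold.

4.3 mg/L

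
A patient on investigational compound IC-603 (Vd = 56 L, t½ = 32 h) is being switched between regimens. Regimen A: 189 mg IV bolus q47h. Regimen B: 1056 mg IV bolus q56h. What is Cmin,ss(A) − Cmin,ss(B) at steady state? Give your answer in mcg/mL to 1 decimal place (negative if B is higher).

-6.1 mcg/mL

Regimen A: f = (1/2)^(47/32) ≈ 0.3613; Cmin,ss = (189/56)·f/(1−f) ≈ 1.909 mcg/mL.
Regimen B: f = (1/2)^(56/32) ≈ 0.2973; Cmin,ss = (1056/56)·f/(1−f) ≈ 7.978 mcg/mL.
Difference ≈ 1.909 − 7.978 ≈ -6.069 mcg/mL.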